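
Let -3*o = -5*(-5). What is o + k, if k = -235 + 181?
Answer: -187/3 ≈ -62.333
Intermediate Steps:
k = -54
o = -25/3 (o = -(-5)*(-5)/3 = -⅓*25 = -25/3 ≈ -8.3333)
o + k = -25/3 - 54 = -187/3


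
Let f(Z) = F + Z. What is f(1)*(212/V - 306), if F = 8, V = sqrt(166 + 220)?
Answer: -2754 + 954*sqrt(386)/193 ≈ -2656.9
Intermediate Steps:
V = sqrt(386) ≈ 19.647
f(Z) = 8 + Z
f(1)*(212/V - 306) = (8 + 1)*(212/(sqrt(386)) - 306) = 9*(212*(sqrt(386)/386) - 306) = 9*(106*sqrt(386)/193 - 306) = 9*(-306 + 106*sqrt(386)/193) = -2754 + 954*sqrt(386)/193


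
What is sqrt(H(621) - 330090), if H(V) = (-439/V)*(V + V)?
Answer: 2*I*sqrt(82742) ≈ 575.3*I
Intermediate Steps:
H(V) = -878 (H(V) = (-439/V)*(2*V) = -878)
sqrt(H(621) - 330090) = sqrt(-878 - 330090) = sqrt(-330968) = 2*I*sqrt(82742)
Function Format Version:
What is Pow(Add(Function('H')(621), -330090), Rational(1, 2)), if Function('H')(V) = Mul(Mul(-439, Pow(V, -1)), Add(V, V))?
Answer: Mul(2, I, Pow(82742, Rational(1, 2))) ≈ Mul(575.30, I)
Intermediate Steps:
Function('H')(V) = -878 (Function('H')(V) = Mul(Mul(-439, Pow(V, -1)), Mul(2, V)) = -878)
Pow(Add(Function('H')(621), -330090), Rational(1, 2)) = Pow(Add(-878, -330090), Rational(1, 2)) = Pow(-330968, Rational(1, 2)) = Mul(2, I, Pow(82742, Rational(1, 2)))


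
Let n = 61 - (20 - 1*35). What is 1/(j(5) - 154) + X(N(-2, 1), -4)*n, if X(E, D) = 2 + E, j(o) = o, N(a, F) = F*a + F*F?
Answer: 11323/149 ≈ 75.993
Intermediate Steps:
N(a, F) = F**2 + F*a (N(a, F) = F*a + F**2 = F**2 + F*a)
n = 76 (n = 61 - (20 - 35) = 61 - 1*(-15) = 61 + 15 = 76)
1/(j(5) - 154) + X(N(-2, 1), -4)*n = 1/(5 - 154) + (2 + 1*(1 - 2))*76 = 1/(-149) + (2 + 1*(-1))*76 = -1/149 + (2 - 1)*76 = -1/149 + 1*76 = -1/149 + 76 = 11323/149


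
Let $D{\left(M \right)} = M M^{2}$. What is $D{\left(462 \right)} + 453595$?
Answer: $99064723$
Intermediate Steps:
$D{\left(M \right)} = M^{3}$
$D{\left(462 \right)} + 453595 = 462^{3} + 453595 = 98611128 + 453595 = 99064723$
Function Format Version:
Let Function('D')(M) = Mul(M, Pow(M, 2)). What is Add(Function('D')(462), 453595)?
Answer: 99064723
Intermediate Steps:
Function('D')(M) = Pow(M, 3)
Add(Function('D')(462), 453595) = Add(Pow(462, 3), 453595) = Add(98611128, 453595) = 99064723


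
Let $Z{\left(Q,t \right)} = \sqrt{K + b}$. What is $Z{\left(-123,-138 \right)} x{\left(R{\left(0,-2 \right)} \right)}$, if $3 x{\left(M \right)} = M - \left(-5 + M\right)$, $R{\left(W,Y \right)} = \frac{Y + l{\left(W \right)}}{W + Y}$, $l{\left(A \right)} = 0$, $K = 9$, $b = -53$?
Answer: $\frac{10 i \sqrt{11}}{3} \approx 11.055 i$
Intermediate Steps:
$Z{\left(Q,t \right)} = 2 i \sqrt{11}$ ($Z{\left(Q,t \right)} = \sqrt{9 - 53} = \sqrt{-44} = 2 i \sqrt{11}$)
$R{\left(W,Y \right)} = \frac{Y}{W + Y}$ ($R{\left(W,Y \right)} = \frac{Y + 0}{W + Y} = \frac{Y}{W + Y}$)
$x{\left(M \right)} = \frac{5}{3}$ ($x{\left(M \right)} = \frac{M - \left(-5 + M\right)}{3} = \frac{1}{3} \cdot 5 = \frac{5}{3}$)
$Z{\left(-123,-138 \right)} x{\left(R{\left(0,-2 \right)} \right)} = 2 i \sqrt{11} \cdot \frac{5}{3} = \frac{10 i \sqrt{11}}{3}$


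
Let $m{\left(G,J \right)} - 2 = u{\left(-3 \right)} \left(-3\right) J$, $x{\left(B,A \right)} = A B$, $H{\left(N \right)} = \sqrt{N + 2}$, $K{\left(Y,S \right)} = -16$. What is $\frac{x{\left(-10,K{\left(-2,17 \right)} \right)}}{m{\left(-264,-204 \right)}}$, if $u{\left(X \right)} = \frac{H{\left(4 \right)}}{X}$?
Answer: $- \frac{80}{62423} - \frac{8160 \sqrt{6}}{62423} \approx -0.32148$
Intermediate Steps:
$H{\left(N \right)} = \sqrt{2 + N}$
$u{\left(X \right)} = \frac{\sqrt{6}}{X}$ ($u{\left(X \right)} = \frac{\sqrt{2 + 4}}{X} = \frac{\sqrt{6}}{X}$)
$m{\left(G,J \right)} = 2 + J \sqrt{6}$ ($m{\left(G,J \right)} = 2 + \frac{\sqrt{6}}{-3} \left(-3\right) J = 2 + \sqrt{6} \left(- \frac{1}{3}\right) \left(-3\right) J = 2 + - \frac{\sqrt{6}}{3} \left(-3\right) J = 2 + \sqrt{6} J = 2 + J \sqrt{6}$)
$\frac{x{\left(-10,K{\left(-2,17 \right)} \right)}}{m{\left(-264,-204 \right)}} = \frac{\left(-16\right) \left(-10\right)}{2 - 204 \sqrt{6}} = \frac{160}{2 - 204 \sqrt{6}}$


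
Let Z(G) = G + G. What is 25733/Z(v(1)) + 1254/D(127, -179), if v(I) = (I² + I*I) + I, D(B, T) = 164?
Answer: 528467/123 ≈ 4296.5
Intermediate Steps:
v(I) = I + 2*I² (v(I) = (I² + I²) + I = 2*I² + I = I + 2*I²)
Z(G) = 2*G
25733/Z(v(1)) + 1254/D(127, -179) = 25733/((2*(1*(1 + 2*1)))) + 1254/164 = 25733/((2*(1*(1 + 2)))) + 1254*(1/164) = 25733/((2*(1*3))) + 627/82 = 25733/((2*3)) + 627/82 = 25733/6 + 627/82 = 528467/123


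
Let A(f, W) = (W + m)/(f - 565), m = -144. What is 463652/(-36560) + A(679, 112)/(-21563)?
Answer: -142467478843/11233891740 ≈ -12.682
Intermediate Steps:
A(f, W) = (-144 + W)/(-565 + f) (A(f, W) = (W - 144)/(f - 565) = (-144 + W)/(-565 + f))
463652/(-36560) + A(679, 112)/(-21563) = 463652/(-36560) + ((-144 + 112)/(-565 + 679))/(-21563) = 463652*(-1/36560) + (-32/114)*(-1/21563) = -115913/9140 + ((1/114)*(-32))*(-1/21563) = -115913/9140 - 16/57*(-1/21563) = -115913/9140 + 16/1229091 = -142467478843/11233891740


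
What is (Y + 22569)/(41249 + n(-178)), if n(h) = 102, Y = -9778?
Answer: 12791/41351 ≈ 0.30933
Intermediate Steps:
(Y + 22569)/(41249 + n(-178)) = (-9778 + 22569)/(41249 + 102) = 12791/41351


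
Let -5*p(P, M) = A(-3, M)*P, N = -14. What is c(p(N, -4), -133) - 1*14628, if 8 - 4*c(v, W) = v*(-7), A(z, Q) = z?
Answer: -146407/10 ≈ -14641.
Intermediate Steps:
p(P, M) = 3*P/5 (p(P, M) = -(-3)*P/5 = 3*P/5)
c(v, W) = 2 + 7*v/4 (c(v, W) = 2 - v*(-7)/4 = 2 - (-7)*v/4 = 2 + 7*v/4)
c(p(N, -4), -133) - 1*14628 = (2 + 7*((3/5)*(-14))/4) - 1*14628 = (2 + (7/4)*(-42/5)) - 14628 = (2 - 147/10) - 14628 = -127/10 - 14628 = -146407/10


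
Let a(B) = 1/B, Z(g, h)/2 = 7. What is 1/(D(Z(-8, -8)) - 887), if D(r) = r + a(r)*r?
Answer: -1/872 ≈ -0.0011468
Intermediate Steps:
Z(g, h) = 14 (Z(g, h) = 2*7 = 14)
D(r) = 1 + r (D(r) = r + r/r = r + 1 = 1 + r)
1/(D(Z(-8, -8)) - 887) = 1/((1 + 14) - 887) = 1/(15 - 887) = 1/(-872) = -1/872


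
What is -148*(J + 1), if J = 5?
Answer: -888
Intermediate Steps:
-148*(J + 1) = -148*(5 + 1) = -148*6 = -37*24 = -888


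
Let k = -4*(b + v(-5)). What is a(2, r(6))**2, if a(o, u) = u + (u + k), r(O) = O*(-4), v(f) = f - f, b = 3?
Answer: 3600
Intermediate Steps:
v(f) = 0
k = -12 (k = -4*(3 + 0) = -4*3 = -12)
r(O) = -4*O
a(o, u) = -12 + 2*u (a(o, u) = u + (u - 12) = u + (-12 + u) = -12 + 2*u)
a(2, r(6))**2 = (-12 + 2*(-4*6))**2 = (-12 + 2*(-24))**2 = (-12 - 48)**2 = (-60)**2 = 3600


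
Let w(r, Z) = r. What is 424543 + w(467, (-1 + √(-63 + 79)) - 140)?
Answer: 425010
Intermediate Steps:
424543 + w(467, (-1 + √(-63 + 79)) - 140) = 424543 + 467 = 425010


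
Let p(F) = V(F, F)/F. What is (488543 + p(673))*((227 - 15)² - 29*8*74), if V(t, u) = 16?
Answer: 9132455902080/673 ≈ 1.3570e+10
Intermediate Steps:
p(F) = 16/F
(488543 + p(673))*((227 - 15)² - 29*8*74) = (488543 + 16/673)*((227 - 15)² - 29*8*74) = (488543 + 16*(1/673))*(212² - 232*74) = (488543 + 16/673)*(44944 - 17168) = (328789455/673)*27776 = 9132455902080/673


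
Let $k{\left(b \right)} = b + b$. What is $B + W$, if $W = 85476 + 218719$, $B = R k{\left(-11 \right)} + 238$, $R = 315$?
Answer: $297503$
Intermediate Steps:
$k{\left(b \right)} = 2 b$
$B = -6692$ ($B = 315 \cdot 2 \left(-11\right) + 238 = 315 \left(-22\right) + 238 = -6930 + 238 = -6692$)
$W = 304195$
$B + W = -6692 + 304195 = 297503$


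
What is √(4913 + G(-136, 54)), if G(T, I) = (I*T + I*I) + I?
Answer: 7*√11 ≈ 23.216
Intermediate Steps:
G(T, I) = I + I² + I*T (G(T, I) = (I*T + I²) + I = (I² + I*T) + I = I + I² + I*T)
√(4913 + G(-136, 54)) = √(4913 + 54*(1 + 54 - 136)) = √(4913 + 54*(-81)) = √(4913 - 4374) = √539 = 7*√11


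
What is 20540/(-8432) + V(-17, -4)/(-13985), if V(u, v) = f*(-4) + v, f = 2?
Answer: -71787679/29480380 ≈ -2.4351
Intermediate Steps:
V(u, v) = -8 + v (V(u, v) = 2*(-4) + v = -8 + v)
20540/(-8432) + V(-17, -4)/(-13985) = 20540/(-8432) + (-8 - 4)/(-13985) = 20540*(-1/8432) - 12*(-1/13985) = -5135/2108 + 12/13985 = -71787679/29480380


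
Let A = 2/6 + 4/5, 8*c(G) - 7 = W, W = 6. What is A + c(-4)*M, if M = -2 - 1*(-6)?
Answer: 229/30 ≈ 7.6333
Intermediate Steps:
M = 4 (M = -2 + 6 = 4)
c(G) = 13/8 (c(G) = 7/8 + (⅛)*6 = 7/8 + ¾ = 13/8)
A = 17/15 (A = 2*(⅙) + 4*(⅕) = ⅓ + ⅘ = 17/15 ≈ 1.1333)
A + c(-4)*M = 17/15 + (13/8)*4 = 17/15 + 13/2 = 229/30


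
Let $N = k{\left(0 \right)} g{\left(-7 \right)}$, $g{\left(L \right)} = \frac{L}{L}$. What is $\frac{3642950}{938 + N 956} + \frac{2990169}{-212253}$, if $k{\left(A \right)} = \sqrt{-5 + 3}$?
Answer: $\frac{59765871649358}{47893403679} - \frac{870665050 i \sqrt{2}}{676929} \approx 1247.9 - 1819.0 i$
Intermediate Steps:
$k{\left(A \right)} = i \sqrt{2}$ ($k{\left(A \right)} = \sqrt{-2} = i \sqrt{2}$)
$g{\left(L \right)} = 1$
$N = i \sqrt{2}$ ($N = i \sqrt{2} \cdot 1 = i \sqrt{2} \approx 1.4142 i$)
$\frac{3642950}{938 + N 956} + \frac{2990169}{-212253} = \frac{3642950}{938 + i \sqrt{2} \cdot 956} + \frac{2990169}{-212253} = \frac{3642950}{938 + 956 i \sqrt{2}} + 2990169 \left(- \frac{1}{212253}\right) = \frac{3642950}{938 + 956 i \sqrt{2}} - \frac{996723}{70751} = - \frac{996723}{70751} + \frac{3642950}{938 + 956 i \sqrt{2}}$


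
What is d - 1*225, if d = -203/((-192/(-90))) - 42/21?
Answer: -10309/32 ≈ -322.16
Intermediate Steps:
d = -3109/32 (d = -203/((-192*(-1/90))) - 42*1/21 = -203/32/15 - 2 = -203*15/32 - 2 = -3045/32 - 2 = -3109/32 ≈ -97.156)
d - 1*225 = -3109/32 - 1*225 = -3109/32 - 225 = -10309/32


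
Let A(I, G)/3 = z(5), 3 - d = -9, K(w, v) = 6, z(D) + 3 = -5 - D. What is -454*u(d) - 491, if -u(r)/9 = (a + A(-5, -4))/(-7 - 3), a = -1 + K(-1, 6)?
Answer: 67007/5 ≈ 13401.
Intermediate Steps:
z(D) = -8 - D (z(D) = -3 + (-5 - D) = -8 - D)
d = 12 (d = 3 - 1*(-9) = 3 + 9 = 12)
A(I, G) = -39 (A(I, G) = 3*(-8 - 1*5) = 3*(-8 - 5) = 3*(-13) = -39)
a = 5 (a = -1 + 6 = 5)
u(r) = -153/5 (u(r) = -9*(5 - 39)/(-7 - 3) = -(-306)/(-10) = -(-306)*(-1)/10 = -9*17/5 = -153/5)
-454*u(d) - 491 = -454*(-153/5) - 491 = 69462/5 - 491 = 67007/5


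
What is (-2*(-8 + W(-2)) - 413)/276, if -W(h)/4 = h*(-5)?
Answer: -317/276 ≈ -1.1486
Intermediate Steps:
W(h) = 20*h (W(h) = -4*h*(-5) = -(-20)*h = 20*h)
(-2*(-8 + W(-2)) - 413)/276 = (-2*(-8 + 20*(-2)) - 413)/276 = (-2*(-8 - 40) - 413)*(1/276) = (-2*(-48) - 413)*(1/276) = (96 - 413)*(1/276) = -317*1/276 = -317/276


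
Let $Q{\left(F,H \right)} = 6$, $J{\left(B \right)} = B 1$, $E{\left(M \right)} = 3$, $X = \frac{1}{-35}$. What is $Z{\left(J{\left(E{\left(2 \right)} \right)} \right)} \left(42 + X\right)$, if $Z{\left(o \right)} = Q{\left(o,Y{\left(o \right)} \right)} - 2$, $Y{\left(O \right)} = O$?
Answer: $\frac{5876}{35} \approx 167.89$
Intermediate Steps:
$X = - \frac{1}{35} \approx -0.028571$
$J{\left(B \right)} = B$
$Z{\left(o \right)} = 4$ ($Z{\left(o \right)} = 6 - 2 = 4$)
$Z{\left(J{\left(E{\left(2 \right)} \right)} \right)} \left(42 + X\right) = 4 \left(42 - \frac{1}{35}\right) = 4 \cdot \frac{1469}{35} = \frac{5876}{35}$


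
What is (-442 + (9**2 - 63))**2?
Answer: 179776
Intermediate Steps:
(-442 + (9**2 - 63))**2 = (-442 + (81 - 63))**2 = (-442 + 18)**2 = (-424)**2 = 179776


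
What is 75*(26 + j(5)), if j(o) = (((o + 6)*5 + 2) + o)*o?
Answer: 25200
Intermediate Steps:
j(o) = o*(32 + 6*o) (j(o) = (((6 + o)*5 + 2) + o)*o = (((30 + 5*o) + 2) + o)*o = ((32 + 5*o) + o)*o = (32 + 6*o)*o = o*(32 + 6*o))
75*(26 + j(5)) = 75*(26 + 2*5*(16 + 3*5)) = 75*(26 + 2*5*(16 + 15)) = 75*(26 + 2*5*31) = 75*(26 + 310) = 75*336 = 25200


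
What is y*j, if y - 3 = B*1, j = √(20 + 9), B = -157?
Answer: -154*√29 ≈ -829.32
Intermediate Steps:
j = √29 ≈ 5.3852
y = -154 (y = 3 - 157*1 = 3 - 157 = -154)
y*j = -154*√29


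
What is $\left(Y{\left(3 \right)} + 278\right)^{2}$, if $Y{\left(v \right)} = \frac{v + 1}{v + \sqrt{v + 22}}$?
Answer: $\frac{310249}{4} \approx 77562.0$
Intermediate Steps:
$Y{\left(v \right)} = \frac{1 + v}{v + \sqrt{22 + v}}$
$\left(Y{\left(3 \right)} + 278\right)^{2} = \left(\frac{1 + 3}{3 + \sqrt{22 + 3}} + 278\right)^{2} = \left(\frac{1}{3 + \sqrt{25}} \cdot 4 + 278\right)^{2} = \left(\frac{1}{3 + 5} \cdot 4 + 278\right)^{2} = \left(\frac{1}{8} \cdot 4 + 278\right)^{2} = \left(\frac{1}{2} + 278\right)^{2} = \left(\frac{557}{2}\right)^{2} = \frac{310249}{4}$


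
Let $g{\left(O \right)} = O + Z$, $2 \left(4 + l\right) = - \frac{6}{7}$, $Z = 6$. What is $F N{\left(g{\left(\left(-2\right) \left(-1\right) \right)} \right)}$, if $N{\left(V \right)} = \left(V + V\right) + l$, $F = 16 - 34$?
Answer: $- \frac{1458}{7} \approx -208.29$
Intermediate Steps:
$l = - \frac{31}{7}$ ($l = -4 + \frac{\left(-6\right) \frac{1}{7}}{2} = -4 + \frac{1}{2} \left(- \frac{6}{7}\right) = -4 - \frac{3}{7} = - \frac{31}{7} \approx -4.4286$)
$F = -18$
$g{\left(O \right)} = 6 + O$ ($g{\left(O \right)} = O + 6 = 6 + O$)
$N{\left(V \right)} = - \frac{31}{7} + 2 V$ ($N{\left(V \right)} = \left(V + V\right) - \frac{31}{7} = 2 V - \frac{31}{7} = - \frac{31}{7} + 2 V$)
$F N{\left(g{\left(\left(-2\right) \left(-1\right) \right)} \right)} = - 18 \left(- \frac{31}{7} + 2 \left(6 - -2\right)\right) = - 18 \left(- \frac{31}{7} + 2 \left(6 + 2\right)\right) = - 18 \left(- \frac{31}{7} + 2 \cdot 8\right) = - 18 \left(- \frac{31}{7} + 16\right) = \left(-18\right) \frac{81}{7} = - \frac{1458}{7}$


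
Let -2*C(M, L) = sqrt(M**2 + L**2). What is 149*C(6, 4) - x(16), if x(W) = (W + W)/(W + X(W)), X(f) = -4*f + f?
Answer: 1 - 149*sqrt(13) ≈ -536.23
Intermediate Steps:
C(M, L) = -sqrt(L**2 + M**2)/2 (C(M, L) = -sqrt(M**2 + L**2)/2 = -sqrt(L**2 + M**2)/2)
X(f) = -3*f
x(W) = -1 (x(W) = (W + W)/(W - 3*W) = (2*W)/((-2*W)) = (2*W)*(-1/(2*W)) = -1)
149*C(6, 4) - x(16) = 149*(-sqrt(4**2 + 6**2)/2) - 1*(-1) = 149*(-sqrt(16 + 36)/2) + 1 = 149*(-sqrt(13)) + 1 = -149*sqrt(13) + 1 = 1 - 149*sqrt(13)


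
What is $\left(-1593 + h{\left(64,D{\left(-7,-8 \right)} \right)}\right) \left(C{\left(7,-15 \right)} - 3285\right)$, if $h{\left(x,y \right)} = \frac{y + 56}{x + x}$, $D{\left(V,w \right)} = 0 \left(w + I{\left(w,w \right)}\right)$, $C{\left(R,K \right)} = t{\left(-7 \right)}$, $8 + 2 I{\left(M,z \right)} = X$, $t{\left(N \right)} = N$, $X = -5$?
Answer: $\frac{20970863}{4} \approx 5.2427 \cdot 10^{6}$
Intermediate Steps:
$I{\left(M,z \right)} = - \frac{13}{2}$ ($I{\left(M,z \right)} = -4 + \frac{1}{2} \left(-5\right) = -4 - \frac{5}{2} = - \frac{13}{2}$)
$C{\left(R,K \right)} = -7$
$D{\left(V,w \right)} = 0$ ($D{\left(V,w \right)} = 0 \left(w - \frac{13}{2}\right) = 0 \left(- \frac{13}{2} + w\right) = 0$)
$h{\left(x,y \right)} = \frac{56 + y}{2 x}$
$\left(-1593 + h{\left(64,D{\left(-7,-8 \right)} \right)}\right) \left(C{\left(7,-15 \right)} - 3285\right) = \left(-1593 + \frac{56 + 0}{2 \cdot 64}\right) \left(-7 - 3285\right) = \left(-1593 + \frac{1}{2} \cdot \frac{1}{64} \cdot 56\right) \left(-3292\right) = \left(-1593 + \frac{7}{16}\right) \left(-3292\right) = \left(- \frac{25481}{16}\right) \left(-3292\right) = \frac{20970863}{4}$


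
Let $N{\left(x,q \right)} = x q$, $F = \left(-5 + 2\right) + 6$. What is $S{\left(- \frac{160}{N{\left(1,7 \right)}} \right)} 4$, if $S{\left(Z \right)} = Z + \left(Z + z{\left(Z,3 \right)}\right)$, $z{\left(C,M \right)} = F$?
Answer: $- \frac{1196}{7} \approx -170.86$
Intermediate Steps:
$F = 3$ ($F = -3 + 6 = 3$)
$N{\left(x,q \right)} = q x$
$z{\left(C,M \right)} = 3$
$S{\left(Z \right)} = 3 + 2 Z$ ($S{\left(Z \right)} = Z + \left(Z + 3\right) = Z + \left(3 + Z\right) = 3 + 2 Z$)
$S{\left(- \frac{160}{N{\left(1,7 \right)}} \right)} 4 = \left(3 + 2 \left(- \frac{160}{7 \cdot 1}\right)\right) 4 = \left(3 + 2 \left(- \frac{160}{7}\right)\right) 4 = \left(3 - \frac{320}{7}\right) 4 = \left(- \frac{299}{7}\right) 4 = - \frac{1196}{7}$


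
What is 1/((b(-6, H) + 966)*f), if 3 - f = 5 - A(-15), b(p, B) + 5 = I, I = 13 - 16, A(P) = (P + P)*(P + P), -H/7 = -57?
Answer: 1/860284 ≈ 1.1624e-6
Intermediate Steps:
H = 399 (H = -7*(-57) = 399)
A(P) = 4*P² (A(P) = (2*P)*(2*P) = 4*P²)
I = -3
b(p, B) = -8 (b(p, B) = -5 - 3 = -8)
f = 898 (f = 3 - (5 - 4*(-15)²) = 3 - (5 - 4*225) = 3 - (5 - 1*900) = 3 - (5 - 900) = 3 - 1*(-895) = 3 + 895 = 898)
1/((b(-6, H) + 966)*f) = 1/((-8 + 966)*898) = 1/(958*898) = 1/860284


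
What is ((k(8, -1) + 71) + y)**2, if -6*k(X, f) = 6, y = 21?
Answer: 8281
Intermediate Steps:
k(X, f) = -1 (k(X, f) = -1/6*6 = -1)
((k(8, -1) + 71) + y)**2 = ((-1 + 71) + 21)**2 = (70 + 21)**2 = 91**2 = 8281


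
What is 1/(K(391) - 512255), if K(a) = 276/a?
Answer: -17/8708323 ≈ -1.9522e-6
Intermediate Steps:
1/(K(391) - 512255) = 1/(276/391 - 512255) = 1/(276*(1/391) - 512255) = 1/(12/17 - 512255) = 1/(-8708323/17) = -17/8708323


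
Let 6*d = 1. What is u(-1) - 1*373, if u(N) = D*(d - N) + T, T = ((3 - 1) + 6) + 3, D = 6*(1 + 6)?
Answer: -313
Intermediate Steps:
d = ⅙ (d = (⅙)*1 = ⅙ ≈ 0.16667)
D = 42 (D = 6*7 = 42)
T = 11 (T = (2 + 6) + 3 = 8 + 3 = 11)
u(N) = 18 - 42*N (u(N) = 42*(⅙ - N) + 11 = (7 - 42*N) + 11 = 18 - 42*N)
u(-1) - 1*373 = (18 - 42*(-1)) - 1*373 = (18 + 42) - 373 = 60 - 373 = -313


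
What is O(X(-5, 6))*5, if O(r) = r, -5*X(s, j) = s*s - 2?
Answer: -23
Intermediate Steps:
X(s, j) = ⅖ - s²/5 (X(s, j) = -(s*s - 2)/5 = -(s² - 2)/5 = -(-2 + s²)/5 = ⅖ - s²/5)
O(X(-5, 6))*5 = (⅖ - ⅕*(-5)²)*5 = (⅖ - ⅕*25)*5 = (⅖ - 5)*5 = -23/5*5 = -23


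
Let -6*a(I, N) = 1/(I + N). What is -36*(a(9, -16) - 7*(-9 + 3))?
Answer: -10590/7 ≈ -1512.9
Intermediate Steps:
a(I, N) = -1/(6*(I + N))
-36*(a(9, -16) - 7*(-9 + 3)) = -36*(-1/(6*9 + 6*(-16)) - 7*(-9 + 3)) = -36*(-1/(54 - 96) - 7*(-6)) = -36*(-1/(-42) + 42) = -36*(-1*(-1/42) + 42) = -36*(1/42 + 42) = -36*1765/42 = -10590/7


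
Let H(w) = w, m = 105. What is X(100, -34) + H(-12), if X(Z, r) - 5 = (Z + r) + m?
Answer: 164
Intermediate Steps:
X(Z, r) = 110 + Z + r (X(Z, r) = 5 + ((Z + r) + 105) = 5 + (105 + Z + r) = 110 + Z + r)
X(100, -34) + H(-12) = (110 + 100 - 34) - 12 = 176 - 12 = 164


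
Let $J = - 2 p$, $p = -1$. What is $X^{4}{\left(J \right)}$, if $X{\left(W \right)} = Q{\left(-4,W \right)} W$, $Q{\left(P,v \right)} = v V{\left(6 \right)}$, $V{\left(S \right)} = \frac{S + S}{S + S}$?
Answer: $256$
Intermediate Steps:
$V{\left(S \right)} = 1$ ($V{\left(S \right)} = \frac{2 S}{2 S} = 2 S \frac{1}{2 S} = 1$)
$J = 2$ ($J = \left(-2\right) \left(-1\right) = 2$)
$Q{\left(P,v \right)} = v$ ($Q{\left(P,v \right)} = v 1 = v$)
$X{\left(W \right)} = W^{2}$ ($X{\left(W \right)} = W W = W^{2}$)
$X^{4}{\left(J \right)} = \left(2^{2}\right)^{4} = 4^{4} = 256$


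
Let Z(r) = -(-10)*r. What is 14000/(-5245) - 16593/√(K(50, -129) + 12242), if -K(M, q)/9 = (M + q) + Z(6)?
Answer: -2800/1049 - 16593*√12413/12413 ≈ -151.60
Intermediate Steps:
Z(r) = 10*r
K(M, q) = -540 - 9*M - 9*q (K(M, q) = -9*((M + q) + 10*6) = -9*((M + q) + 60) = -9*(60 + M + q) = -540 - 9*M - 9*q)
14000/(-5245) - 16593/√(K(50, -129) + 12242) = 14000/(-5245) - 16593/√((-540 - 9*50 - 9*(-129)) + 12242) = 14000*(-1/5245) - 16593/√((-540 - 450 + 1161) + 12242) = -2800/1049 - 16593/√(171 + 12242) = -2800/1049 - 16593*√12413/12413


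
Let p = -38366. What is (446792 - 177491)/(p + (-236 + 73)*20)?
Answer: -269301/41626 ≈ -6.4695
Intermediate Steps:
(446792 - 177491)/(p + (-236 + 73)*20) = (446792 - 177491)/(-38366 + (-236 + 73)*20) = 269301/(-38366 - 163*20) = 269301/(-38366 - 3260) = 269301/(-41626) = 269301*(-1/41626) = -269301/41626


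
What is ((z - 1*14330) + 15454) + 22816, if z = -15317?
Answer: 8623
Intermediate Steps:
((z - 1*14330) + 15454) + 22816 = ((-15317 - 1*14330) + 15454) + 22816 = ((-15317 - 14330) + 15454) + 22816 = (-29647 + 15454) + 22816 = -14193 + 22816 = 8623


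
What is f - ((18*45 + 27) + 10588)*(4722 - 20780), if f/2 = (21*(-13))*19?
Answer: 183452276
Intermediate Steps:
f = -10374 (f = 2*((21*(-13))*19) = 2*(-273*19) = 2*(-5187) = -10374)
f - ((18*45 + 27) + 10588)*(4722 - 20780) = -10374 - ((18*45 + 27) + 10588)*(4722 - 20780) = -10374 - ((810 + 27) + 10588)*(-16058) = -10374 - (837 + 10588)*(-16058) = -10374 - 11425*(-16058) = -10374 - 1*(-183462650) = -10374 + 183462650 = 183452276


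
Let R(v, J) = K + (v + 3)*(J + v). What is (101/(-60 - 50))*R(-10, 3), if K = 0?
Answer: -4949/110 ≈ -44.991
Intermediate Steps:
R(v, J) = (3 + v)*(J + v) (R(v, J) = 0 + (v + 3)*(J + v) = 0 + (3 + v)*(J + v) = (3 + v)*(J + v))
(101/(-60 - 50))*R(-10, 3) = (101/(-60 - 50))*((-10)² + 3*3 + 3*(-10) + 3*(-10)) = (101/(-110))*(100 + 9 - 30 - 30) = -1/110*101*49 = -101/110*49 = -4949/110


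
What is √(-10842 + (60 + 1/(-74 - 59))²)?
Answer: I*√128119697/133 ≈ 85.105*I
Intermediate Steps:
√(-10842 + (60 + 1/(-74 - 59))²) = √(-10842 + (60 + 1/(-133))²) = √(-10842 + (60 - 1/133)²) = √(-10842 + (7979/133)²) = √(-10842 + 63664441/17689) = √(-128119697/17689) = I*√128119697/133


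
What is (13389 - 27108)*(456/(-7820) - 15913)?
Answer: 25105793403/115 ≈ 2.1831e+8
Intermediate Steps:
(13389 - 27108)*(456/(-7820) - 15913) = -13719*(456*(-1/7820) - 15913) = -13719*(-114/1955 - 15913) = -13719*(-31110029/1955) = 25105793403/115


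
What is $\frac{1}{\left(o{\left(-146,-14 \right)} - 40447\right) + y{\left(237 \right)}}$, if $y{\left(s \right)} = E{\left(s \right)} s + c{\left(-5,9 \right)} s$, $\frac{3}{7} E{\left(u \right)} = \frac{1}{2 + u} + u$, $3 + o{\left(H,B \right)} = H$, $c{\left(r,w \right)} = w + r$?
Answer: $\frac{239}{21848260} \approx 1.0939 \cdot 10^{-5}$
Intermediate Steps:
$c{\left(r,w \right)} = r + w$
$o{\left(H,B \right)} = -3 + H$
$E{\left(u \right)} = \frac{7 u}{3} + \frac{7}{3 \left(2 + u\right)}$ ($E{\left(u \right)} = \frac{7 \left(\frac{1}{2 + u} + u\right)}{3} = \frac{7 \left(u + \frac{1}{2 + u}\right)}{3} = \frac{7 u}{3} + \frac{7}{3 \left(2 + u\right)}$)
$y{\left(s \right)} = 4 s + \frac{7 s \left(1 + s^{2} + 2 s\right)}{3 \left(2 + s\right)}$ ($y{\left(s \right)} = \frac{7 \left(1 + s^{2} + 2 s\right)}{3 \left(2 + s\right)} s + \left(-5 + 9\right) s = \frac{7 s \left(1 + s^{2} + 2 s\right)}{3 \left(2 + s\right)} + 4 s = 4 s + \frac{7 s \left(1 + s^{2} + 2 s\right)}{3 \left(2 + s\right)}$)
$\frac{1}{\left(o{\left(-146,-14 \right)} - 40447\right) + y{\left(237 \right)}} = \frac{1}{\left(\left(-3 - 146\right) - 40447\right) + \frac{1}{3} \cdot 237 \frac{1}{2 + 237} \left(31 + 7 \cdot 237^{2} + 26 \cdot 237\right)} = \frac{1}{\left(-149 - 40447\right) + \frac{1}{3} \cdot 237 \cdot \frac{1}{239} \left(31 + 7 \cdot 56169 + 6162\right)} = \frac{1}{-40596 + \frac{1}{3} \cdot 237 \cdot \frac{1}{239} \left(31 + 393183 + 6162\right)} = \frac{1}{-40596 + \frac{1}{3} \cdot 237 \cdot \frac{1}{239} \cdot 399376} = \frac{1}{-40596 + \frac{31550704}{239}} = \frac{1}{\frac{21848260}{239}} = \frac{239}{21848260}$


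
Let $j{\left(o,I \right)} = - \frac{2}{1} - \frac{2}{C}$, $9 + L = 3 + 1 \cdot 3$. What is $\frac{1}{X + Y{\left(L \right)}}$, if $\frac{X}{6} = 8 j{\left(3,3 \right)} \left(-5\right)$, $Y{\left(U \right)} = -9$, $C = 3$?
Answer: $\frac{1}{631} \approx 0.0015848$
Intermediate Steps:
$L = -3$ ($L = -9 + \left(3 + 1 \cdot 3\right) = -9 + \left(3 + 3\right) = -9 + 6 = -3$)
$j{\left(o,I \right)} = - \frac{8}{3}$ ($j{\left(o,I \right)} = - \frac{2}{1} - \frac{2}{3} = \left(-2\right) 1 - \frac{2}{3} = -2 - \frac{2}{3} = - \frac{8}{3}$)
$X = 640$ ($X = 6 \cdot 8 \left(- \frac{8}{3}\right) \left(-5\right) = 6 \left(\left(- \frac{64}{3}\right) \left(-5\right)\right) = 6 \cdot \frac{320}{3} = 640$)
$\frac{1}{X + Y{\left(L \right)}} = \frac{1}{640 - 9} = \frac{1}{631}$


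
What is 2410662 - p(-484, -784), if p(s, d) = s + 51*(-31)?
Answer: 2412727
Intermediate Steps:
p(s, d) = -1581 + s (p(s, d) = s - 1581 = -1581 + s)
2410662 - p(-484, -784) = 2410662 - (-1581 - 484) = 2410662 - 1*(-2065) = 2410662 + 2065 = 2412727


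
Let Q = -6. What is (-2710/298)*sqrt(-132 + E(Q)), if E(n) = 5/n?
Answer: -1355*I*sqrt(4782)/894 ≈ -104.81*I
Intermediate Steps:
(-2710/298)*sqrt(-132 + E(Q)) = (-2710/298)*sqrt(-132 + 5/(-6)) = (-2710*1/298)*sqrt(-132 + 5*(-1/6)) = -1355*sqrt(-132 - 5/6)/149 = -1355*I*sqrt(4782)/894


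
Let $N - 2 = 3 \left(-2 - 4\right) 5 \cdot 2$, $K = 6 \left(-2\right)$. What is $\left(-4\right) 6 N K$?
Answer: $-51264$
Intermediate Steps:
$K = -12$
$N = -178$ ($N = 2 + 3 \left(-2 - 4\right) 5 \cdot 2 = 2 + 3 \left(-6\right) 5 \cdot 2 = 2 + \left(-18\right) 5 \cdot 2 = 2 - 180 = -178$)
$\left(-4\right) 6 N K = \left(-4\right) 6 \left(-178\right) \left(-12\right) = \left(-24\right) \left(-178\right) \left(-12\right) = 4272 \left(-12\right) = -51264$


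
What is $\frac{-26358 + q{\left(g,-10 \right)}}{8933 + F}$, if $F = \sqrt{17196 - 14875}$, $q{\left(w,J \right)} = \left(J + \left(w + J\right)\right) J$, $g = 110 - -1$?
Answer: $- \frac{60896261}{19949042} + \frac{6817 \sqrt{2321}}{19949042} \approx -3.0361$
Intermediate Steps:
$g = 111$ ($g = 110 + 1 = 111$)
$q{\left(w,J \right)} = J \left(w + 2 J\right)$ ($q{\left(w,J \right)} = \left(J + \left(J + w\right)\right) J = \left(w + 2 J\right) J = J \left(w + 2 J\right)$)
$F = \sqrt{2321} \approx 48.177$
$\frac{-26358 + q{\left(g,-10 \right)}}{8933 + F} = \frac{-26358 - 10 \left(111 + 2 \left(-10\right)\right)}{8933 + \sqrt{2321}} = \frac{-26358 - 10 \left(111 - 20\right)}{8933 + \sqrt{2321}} = \frac{-26358 - 910}{8933 + \sqrt{2321}} = - \frac{27268}{8933 + \sqrt{2321}}$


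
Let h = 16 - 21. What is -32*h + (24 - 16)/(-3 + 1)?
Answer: 156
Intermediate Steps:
h = -5
-32*h + (24 - 16)/(-3 + 1) = -32*(-5) + (24 - 16)/(-3 + 1) = 160 + 8/(-2) = 160 + 8*(-½) = 160 - 4 = 156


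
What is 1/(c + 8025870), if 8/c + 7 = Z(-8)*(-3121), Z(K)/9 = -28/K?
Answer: 196637/1578182999174 ≈ 1.2460e-7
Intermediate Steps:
Z(K) = -252/K (Z(K) = 9*(-28/K) = -252/K)
c = -16/196637 (c = 8/(-7 - 252/(-8)*(-3121)) = 8/(-7 - 252*(-1/8)*(-3121)) = 8/(-7 + (63/2)*(-3121)) = 8/(-7 - 196623/2) = 8/(-196637/2) = 8*(-2/196637) = -16/196637 ≈ -8.1368e-5)
1/(c + 8025870) = 1/(-16/196637 + 8025870) = 1/(1578182999174/196637) = 196637/1578182999174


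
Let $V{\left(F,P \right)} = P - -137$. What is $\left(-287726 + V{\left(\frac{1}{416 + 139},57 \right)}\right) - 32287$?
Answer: $-319819$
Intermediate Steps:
$V{\left(F,P \right)} = 137 + P$ ($V{\left(F,P \right)} = P + 137 = 137 + P$)
$\left(-287726 + V{\left(\frac{1}{416 + 139},57 \right)}\right) - 32287 = \left(-287726 + \left(137 + 57\right)\right) - 32287 = \left(-287726 + 194\right) - 32287 = -287532 - 32287 = -319819$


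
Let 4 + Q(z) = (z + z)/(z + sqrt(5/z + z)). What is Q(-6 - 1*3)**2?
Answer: 4*(108*sqrt(86) + 385*I)/(54*sqrt(86) + 643*I) ≈ 4.5112 - 2.7171*I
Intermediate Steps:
Q(z) = -4 + 2*z/(z + sqrt(z + 5/z)) (Q(z) = -4 + (z + z)/(z + sqrt(5/z + z)) = -4 + (2*z)/(z + sqrt(z + 5/z)) = -4 + 2*z/(z + sqrt(z + 5/z)))
Q(-6 - 1*3)**2 = (2*(-(-6 - 1*3) - 2*sqrt((-6 - 1*3) + 5/(-6 - 1*3)))/((-6 - 1*3) + sqrt((-6 - 1*3) + 5/(-6 - 1*3))))**2 = (2*(-(-6 - 3) - 2*sqrt((-6 - 3) + 5/(-6 - 3)))/((-6 - 3) + sqrt((-6 - 3) + 5/(-6 - 3))))**2 = (2*(-1*(-9) - 2*sqrt(-9 + 5/(-9)))/(-9 + sqrt(-9 + 5/(-9))))**2 = (2*(9 - 2*sqrt(-9 + 5*(-1/9)))/(-9 + sqrt(-9 + 5*(-1/9))))**2 = (2*(9 - 2*sqrt(-9 - 5/9))/(-9 + sqrt(-9 - 5/9)))**2 = (2*(9 - 2*I*sqrt(86)/3)/(-9 + sqrt(-86/9)))**2 = (2*(9 - 2*I*sqrt(86)/3)/(-9 + I*sqrt(86)/3))**2 = 4*(9 - 2*I*sqrt(86)/3)**2/(-9 + I*sqrt(86)/3)**2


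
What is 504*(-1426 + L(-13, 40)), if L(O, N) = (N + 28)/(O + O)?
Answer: -9360288/13 ≈ -7.2002e+5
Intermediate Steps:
L(O, N) = (28 + N)/(2*O) (L(O, N) = (28 + N)/((2*O)) = (28 + N)*(1/(2*O)) = (28 + N)/(2*O))
504*(-1426 + L(-13, 40)) = 504*(-1426 + (½)*(28 + 40)/(-13)) = 504*(-1426 + (½)*(-1/13)*68) = 504*(-1426 - 34/13) = 504*(-18572/13) = -9360288/13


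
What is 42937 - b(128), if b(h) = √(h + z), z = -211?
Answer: 42937 - I*√83 ≈ 42937.0 - 9.1104*I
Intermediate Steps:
b(h) = √(-211 + h) (b(h) = √(h - 211) = √(-211 + h))
42937 - b(128) = 42937 - √(-211 + 128) = 42937 - √(-83) = 42937 - I*√83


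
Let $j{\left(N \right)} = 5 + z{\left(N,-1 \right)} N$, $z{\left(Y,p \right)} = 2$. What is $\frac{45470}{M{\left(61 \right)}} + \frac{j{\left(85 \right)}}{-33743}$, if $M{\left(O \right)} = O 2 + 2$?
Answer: $\frac{767136255}{2092066} \approx 366.69$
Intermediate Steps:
$M{\left(O \right)} = 2 + 2 O$ ($M{\left(O \right)} = 2 O + 2 = 2 + 2 O$)
$j{\left(N \right)} = 5 + 2 N$
$\frac{45470}{M{\left(61 \right)}} + \frac{j{\left(85 \right)}}{-33743} = \frac{45470}{2 + 2 \cdot 61} + \frac{5 + 2 \cdot 85}{-33743} = \frac{45470}{2 + 122} + \left(5 + 170\right) \left(- \frac{1}{33743}\right) = \frac{45470}{124} + 175 \left(- \frac{1}{33743}\right) = 45470 \cdot \frac{1}{124} - \frac{175}{33743} = \frac{22735}{62} - \frac{175}{33743} = \frac{767136255}{2092066}$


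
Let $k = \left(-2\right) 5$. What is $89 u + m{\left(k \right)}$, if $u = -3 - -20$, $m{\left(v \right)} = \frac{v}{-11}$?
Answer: $\frac{16653}{11} \approx 1513.9$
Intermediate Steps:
$k = -10$
$m{\left(v \right)} = - \frac{v}{11}$ ($m{\left(v \right)} = v \left(- \frac{1}{11}\right) = - \frac{v}{11}$)
$u = 17$ ($u = -3 + 20 = 17$)
$89 u + m{\left(k \right)} = 89 \cdot 17 - - \frac{10}{11} = 1513 + \frac{10}{11} = \frac{16653}{11}$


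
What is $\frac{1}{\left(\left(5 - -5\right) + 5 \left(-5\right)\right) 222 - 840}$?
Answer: $- \frac{1}{4170} \approx -0.00023981$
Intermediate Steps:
$\frac{1}{\left(\left(5 - -5\right) + 5 \left(-5\right)\right) 222 - 840} = \frac{1}{\left(\left(5 + 5\right) - 25\right) 222 - 840} = \frac{1}{\left(10 - 25\right) 222 - 840} = \frac{1}{\left(-15\right) 222 - 840} = \frac{1}{-3330 - 840} = \frac{1}{-4170} = - \frac{1}{4170}$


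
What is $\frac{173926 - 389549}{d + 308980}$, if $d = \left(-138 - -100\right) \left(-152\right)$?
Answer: $- \frac{215623}{314756} \approx -0.68505$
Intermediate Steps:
$d = 5776$ ($d = \left(-138 + 100\right) \left(-152\right) = \left(-38\right) \left(-152\right) = 5776$)
$\frac{173926 - 389549}{d + 308980} = \frac{173926 - 389549}{5776 + 308980} = - \frac{215623}{314756}$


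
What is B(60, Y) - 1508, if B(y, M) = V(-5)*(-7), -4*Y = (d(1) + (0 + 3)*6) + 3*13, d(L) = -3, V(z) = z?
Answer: -1473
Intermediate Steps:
Y = -27/2 (Y = -((-3 + (0 + 3)*6) + 3*13)/4 = -((-3 + 3*6) + 39)/4 = -((-3 + 18) + 39)/4 = -(15 + 39)/4 = -¼*54 = -27/2 ≈ -13.500)
B(y, M) = 35 (B(y, M) = -5*(-7) = 35)
B(60, Y) - 1508 = 35 - 1508 = -1473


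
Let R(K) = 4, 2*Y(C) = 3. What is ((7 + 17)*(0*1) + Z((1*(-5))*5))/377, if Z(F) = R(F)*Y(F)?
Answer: 6/377 ≈ 0.015915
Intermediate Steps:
Y(C) = 3/2 (Y(C) = (½)*3 = 3/2)
Z(F) = 6 (Z(F) = 4*(3/2) = 6)
((7 + 17)*(0*1) + Z((1*(-5))*5))/377 = ((7 + 17)*(0*1) + 6)/377 = (24*0 + 6)/377 = (0 + 6)/377 = (1/377)*6 = 6/377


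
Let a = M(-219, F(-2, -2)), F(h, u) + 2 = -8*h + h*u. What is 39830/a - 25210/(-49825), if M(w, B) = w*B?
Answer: -188515193/19641015 ≈ -9.5980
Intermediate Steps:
F(h, u) = -2 - 8*h + h*u (F(h, u) = -2 + (-8*h + h*u) = -2 - 8*h + h*u)
M(w, B) = B*w
a = -3942 (a = (-2 - 8*(-2) - 2*(-2))*(-219) = (-2 + 16 + 4)*(-219) = 18*(-219) = -3942)
39830/a - 25210/(-49825) = 39830/(-3942) - 25210/(-49825) = 39830*(-1/3942) - 25210*(-1/49825) = -19915/1971 + 5042/9965 = -188515193/19641015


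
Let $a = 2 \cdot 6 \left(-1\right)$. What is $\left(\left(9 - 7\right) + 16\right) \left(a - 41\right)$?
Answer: $-954$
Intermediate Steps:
$a = -12$ ($a = 12 \left(-1\right) = -12$)
$\left(\left(9 - 7\right) + 16\right) \left(a - 41\right) = \left(\left(9 - 7\right) + 16\right) \left(-12 - 41\right) = \left(2 + 16\right) \left(-53\right) = 18 \left(-53\right) = -954$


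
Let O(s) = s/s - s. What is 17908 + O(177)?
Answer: 17732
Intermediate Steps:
O(s) = 1 - s
17908 + O(177) = 17908 + (1 - 1*177) = 17908 + (1 - 177) = 17908 - 176 = 17732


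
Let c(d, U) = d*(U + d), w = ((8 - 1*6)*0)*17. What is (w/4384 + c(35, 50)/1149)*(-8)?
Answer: -23800/1149 ≈ -20.714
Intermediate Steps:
w = 0 (w = ((8 - 6)*0)*17 = (2*0)*17 = 0*17 = 0)
(w/4384 + c(35, 50)/1149)*(-8) = (0/4384 + (35*(50 + 35))/1149)*(-8) = (0*(1/4384) + (35*85)*(1/1149))*(-8) = (0 + 2975*(1/1149))*(-8) = (0 + 2975/1149)*(-8) = (2975/1149)*(-8) = -23800/1149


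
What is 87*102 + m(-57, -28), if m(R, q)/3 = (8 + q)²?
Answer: 10074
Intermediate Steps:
m(R, q) = 3*(8 + q)²
87*102 + m(-57, -28) = 87*102 + 3*(8 - 28)² = 8874 + 3*(-20)² = 8874 + 3*400 = 8874 + 1200 = 10074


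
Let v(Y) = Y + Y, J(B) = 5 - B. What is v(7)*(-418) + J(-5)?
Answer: -5842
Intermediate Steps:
v(Y) = 2*Y
v(7)*(-418) + J(-5) = (2*7)*(-418) + (5 - 1*(-5)) = 14*(-418) + (5 + 5) = -5852 + 10 = -5842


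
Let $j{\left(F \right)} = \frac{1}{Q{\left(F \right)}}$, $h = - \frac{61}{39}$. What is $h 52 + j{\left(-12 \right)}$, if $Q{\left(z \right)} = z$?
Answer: $- \frac{977}{12} \approx -81.417$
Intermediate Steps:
$h = - \frac{61}{39}$ ($h = \left(-61\right) \frac{1}{39} = - \frac{61}{39} \approx -1.5641$)
$j{\left(F \right)} = \frac{1}{F}$
$h 52 + j{\left(-12 \right)} = \left(- \frac{61}{39}\right) 52 + \frac{1}{-12} = - \frac{244}{3} - \frac{1}{12} = - \frac{977}{12}$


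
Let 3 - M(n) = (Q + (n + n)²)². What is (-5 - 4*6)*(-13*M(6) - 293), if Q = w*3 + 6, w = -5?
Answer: -6861197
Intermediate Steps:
Q = -9 (Q = -5*3 + 6 = -15 + 6 = -9)
M(n) = 3 - (-9 + 4*n²)² (M(n) = 3 - (-9 + (n + n)²)² = 3 - (-9 + (2*n)²)² = 3 - (-9 + 4*n²)²)
(-5 - 4*6)*(-13*M(6) - 293) = (-5 - 4*6)*(-13*(3 - (-9 + 4*6²)²) - 293) = (-5 - 24)*(-13*(3 - (-9 + 4*36)²) - 293) = -29*(-13*(3 - (-9 + 144)²) - 293) = -29*(-13*(3 - 1*135²) - 293) = -29*(-13*(3 - 1*18225) - 293) = -29*(-13*(3 - 18225) - 293) = -29*(-13*(-18222) - 293) = -29*(236886 - 293) = -29*236593 = -6861197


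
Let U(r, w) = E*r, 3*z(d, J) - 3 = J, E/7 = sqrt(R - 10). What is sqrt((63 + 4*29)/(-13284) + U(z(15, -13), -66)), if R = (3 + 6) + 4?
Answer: sqrt(-7339 - 12708360*sqrt(3))/738 ≈ 6.3583*I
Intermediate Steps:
R = 13 (R = 9 + 4 = 13)
E = 7*sqrt(3) (E = 7*sqrt(13 - 10) = 7*sqrt(3) ≈ 12.124)
z(d, J) = 1 + J/3
U(r, w) = 7*r*sqrt(3) (U(r, w) = (7*sqrt(3))*r = 7*r*sqrt(3))
sqrt((63 + 4*29)/(-13284) + U(z(15, -13), -66)) = sqrt((63 + 4*29)/(-13284) + 7*(1 + (1/3)*(-13))*sqrt(3)) = sqrt((63 + 116)*(-1/13284) + 7*(1 - 13/3)*sqrt(3)) = sqrt(179*(-1/13284) + 7*(-10/3)*sqrt(3)) = sqrt(-179/13284 - 70*sqrt(3)/3)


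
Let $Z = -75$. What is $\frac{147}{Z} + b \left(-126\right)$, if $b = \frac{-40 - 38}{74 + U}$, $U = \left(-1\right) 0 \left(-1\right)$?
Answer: $\frac{121037}{925} \approx 130.85$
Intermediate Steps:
$U = 0$ ($U = 0 \left(-1\right) = 0$)
$b = - \frac{39}{37}$ ($b = \frac{-40 - 38}{74 + 0} = - \frac{78}{74} = \left(-78\right) \frac{1}{74} = - \frac{39}{37} \approx -1.0541$)
$\frac{147}{Z} + b \left(-126\right) = \frac{147}{-75} - - \frac{4914}{37} = 147 \left(- \frac{1}{75}\right) + \frac{4914}{37} = - \frac{49}{25} + \frac{4914}{37} = \frac{121037}{925}$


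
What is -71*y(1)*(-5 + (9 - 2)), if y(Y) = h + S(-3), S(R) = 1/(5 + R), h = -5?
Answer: 639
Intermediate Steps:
y(Y) = -9/2 (y(Y) = -5 + 1/(5 - 3) = -5 + 1/2 = -9/2)
-71*y(1)*(-5 + (9 - 2)) = -(-639)*(-5 + (9 - 2))/2 = -(-639)*(-5 + 7)/2 = -(-639)*2/2 = -71*(-9) = 639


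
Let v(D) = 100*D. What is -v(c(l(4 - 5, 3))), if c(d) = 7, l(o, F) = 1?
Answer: -700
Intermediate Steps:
-v(c(l(4 - 5, 3))) = -100*7 = -1*700 = -700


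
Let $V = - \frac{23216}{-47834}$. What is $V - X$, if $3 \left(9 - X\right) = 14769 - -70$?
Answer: $\frac{354293428}{71751} \approx 4937.8$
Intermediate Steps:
$X = - \frac{14812}{3}$ ($X = 9 - \frac{14769 - -70}{3} = 9 - \frac{14769 + 70}{3} = 9 - \frac{14839}{3} = - \frac{14812}{3} \approx -4937.3$)
$V = \frac{11608}{23917}$ ($V = \left(-23216\right) \left(- \frac{1}{47834}\right) = \frac{11608}{23917} \approx 0.48534$)
$V - X = \frac{11608}{23917} - - \frac{14812}{3} = \frac{11608}{23917} + \frac{14812}{3} = \frac{354293428}{71751}$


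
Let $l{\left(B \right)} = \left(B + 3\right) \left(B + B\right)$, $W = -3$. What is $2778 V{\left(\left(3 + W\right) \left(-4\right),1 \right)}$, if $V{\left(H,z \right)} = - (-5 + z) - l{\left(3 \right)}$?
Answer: $-88896$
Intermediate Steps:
$l{\left(B \right)} = 2 B \left(3 + B\right)$ ($l{\left(B \right)} = \left(3 + B\right) 2 B = 2 B \left(3 + B\right)$)
$V{\left(H,z \right)} = -31 - z$ ($V{\left(H,z \right)} = - (-5 + z) - 2 \cdot 3 \left(3 + 3\right) = \left(5 - z\right) - 2 \cdot 3 \cdot 6 = \left(5 - z\right) - 36 = -31 - z$)
$2778 V{\left(\left(3 + W\right) \left(-4\right),1 \right)} = 2778 \left(-31 - 1\right) = 2778 \left(-32\right) = -88896$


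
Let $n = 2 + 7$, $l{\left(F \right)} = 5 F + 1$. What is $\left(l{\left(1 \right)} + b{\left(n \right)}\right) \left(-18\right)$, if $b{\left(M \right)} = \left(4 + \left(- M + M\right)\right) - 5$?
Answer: $-90$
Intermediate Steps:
$l{\left(F \right)} = 1 + 5 F$
$n = 9$
$b{\left(M \right)} = -1$ ($b{\left(M \right)} = \left(4 + 0\right) - 5 = 4 - 5 = -1$)
$\left(l{\left(1 \right)} + b{\left(n \right)}\right) \left(-18\right) = \left(\left(1 + 5 \cdot 1\right) - 1\right) \left(-18\right) = \left(\left(1 + 5\right) - 1\right) \left(-18\right) = \left(6 - 1\right) \left(-18\right) = 5 \left(-18\right) = -90$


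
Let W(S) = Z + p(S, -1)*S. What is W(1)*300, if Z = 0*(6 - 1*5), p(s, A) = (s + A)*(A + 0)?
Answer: 0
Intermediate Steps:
p(s, A) = A*(A + s) (p(s, A) = (A + s)*A = A*(A + s))
Z = 0 (Z = 0*(6 - 5) = 0*1 = 0)
W(S) = S*(1 - S) (W(S) = 0 + (-(-1 + S))*S = 0 + (1 - S)*S = 0 + S*(1 - S) = S*(1 - S))
W(1)*300 = (1*(1 - 1*1))*300 = (1*(1 - 1))*300 = (1*0)*300 = 0*300 = 0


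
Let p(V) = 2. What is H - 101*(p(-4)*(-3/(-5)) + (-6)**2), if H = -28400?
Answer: -160786/5 ≈ -32157.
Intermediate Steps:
H - 101*(p(-4)*(-3/(-5)) + (-6)**2) = -28400 - 101*(2*(-3/(-5)) + (-6)**2) = -28400 - 101*(2*(-3*(-1/5)) + 36) = -28400 - 101*(2*(3/5) + 36) = -28400 - 101*(6/5 + 36) = -28400 - 101*186/5 = -28400 - 1*18786/5 = -28400 - 18786/5 = -160786/5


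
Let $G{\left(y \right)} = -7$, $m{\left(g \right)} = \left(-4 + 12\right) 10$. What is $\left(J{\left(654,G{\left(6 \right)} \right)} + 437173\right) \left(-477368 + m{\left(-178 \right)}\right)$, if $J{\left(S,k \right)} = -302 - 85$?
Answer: $-208472716368$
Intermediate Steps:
$m{\left(g \right)} = 80$ ($m{\left(g \right)} = 8 \cdot 10 = 80$)
$J{\left(S,k \right)} = -387$
$\left(J{\left(654,G{\left(6 \right)} \right)} + 437173\right) \left(-477368 + m{\left(-178 \right)}\right) = \left(-387 + 437173\right) \left(-477368 + 80\right) = 436786 \left(-477288\right) = -208472716368$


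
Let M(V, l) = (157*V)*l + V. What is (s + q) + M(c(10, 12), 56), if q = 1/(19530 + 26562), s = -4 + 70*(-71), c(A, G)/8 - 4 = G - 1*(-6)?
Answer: 71101242649/46092 ≈ 1.5426e+6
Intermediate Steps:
c(A, G) = 80 + 8*G (c(A, G) = 32 + 8*(G - 1*(-6)) = 32 + 8*(G + 6) = 32 + 8*(6 + G) = 32 + (48 + 8*G) = 80 + 8*G)
M(V, l) = V + 157*V*l (M(V, l) = 157*V*l + V = V + 157*V*l)
s = -4974 (s = -4 - 4970 = -4974)
q = 1/46092 ≈ 2.1696e-5
(s + q) + M(c(10, 12), 56) = (-4974 + 1/46092) + (80 + 8*12)*(1 + 157*56) = -229261607/46092 + (80 + 96)*(1 + 8792) = -229261607/46092 + 176*8793 = -229261607/46092 + 1547568 = 71101242649/46092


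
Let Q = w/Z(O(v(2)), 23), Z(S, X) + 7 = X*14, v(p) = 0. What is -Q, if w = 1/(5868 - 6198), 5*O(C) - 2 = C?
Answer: 1/103950 ≈ 9.6200e-6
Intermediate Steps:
O(C) = ⅖ + C/5
Z(S, X) = -7 + 14*X (Z(S, X) = -7 + X*14 = -7 + 14*X)
w = -1/330 (w = 1/(-330) = -1/330 ≈ -0.0030303)
Q = -1/103950 (Q = -1/(330*(-7 + 14*23)) = -1/(330*(-7 + 322)) = -1/330/315 = -1/330*1/315 = -1/103950 ≈ -9.6200e-6)
-Q = -1*(-1/103950) = 1/103950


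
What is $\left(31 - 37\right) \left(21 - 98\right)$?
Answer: $462$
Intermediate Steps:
$\left(31 - 37\right) \left(21 - 98\right) = \left(-6\right) \left(-77\right) = 462$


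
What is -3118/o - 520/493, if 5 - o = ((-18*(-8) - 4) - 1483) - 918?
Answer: -1357747/558569 ≈ -2.4308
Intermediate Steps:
o = 2266 (o = 5 - (((-18*(-8) - 4) - 1483) - 918) = 5 - (((144 - 4) - 1483) - 918) = 5 - ((140 - 1483) - 918) = 5 - (-1343 - 918) = 5 - 1*(-2261) = 5 + 2261 = 2266)
-3118/o - 520/493 = -3118/2266 - 520/493 = -3118*1/2266 - 520*1/493 = -1559/1133 - 520/493 = -1357747/558569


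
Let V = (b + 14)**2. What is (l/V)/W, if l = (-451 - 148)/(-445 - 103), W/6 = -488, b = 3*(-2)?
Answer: -599/102690816 ≈ -5.8330e-6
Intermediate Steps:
b = -6
W = -2928 (W = 6*(-488) = -2928)
V = 64 (V = (-6 + 14)**2 = 8**2 = 64)
l = 599/548 (l = -599/(-548) = -599*(-1/548) = 599/548 ≈ 1.0931)
(l/V)/W = ((599/548)/64)/(-2928) = ((599/548)*(1/64))*(-1/2928) = (599/35072)*(-1/2928) = -599/102690816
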